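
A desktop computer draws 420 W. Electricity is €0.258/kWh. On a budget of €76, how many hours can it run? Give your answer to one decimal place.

Energy budget = €76 / €0.258 per kWh = 294.6 kWh = 294,574 Wh
Runtime = 294,574 Wh / 420 W = 701.4 h

701.4 h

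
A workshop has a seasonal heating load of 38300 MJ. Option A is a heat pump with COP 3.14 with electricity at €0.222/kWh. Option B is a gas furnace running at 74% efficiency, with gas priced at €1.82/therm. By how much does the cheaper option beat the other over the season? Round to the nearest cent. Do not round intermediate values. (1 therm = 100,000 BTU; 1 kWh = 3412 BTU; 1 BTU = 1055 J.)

€140.62

Heat load = 38300 MJ = 38,300,000,000 J / 1055 = 36,303,318 BTU
Gas: input = 36,303,318 / 0.74 = 49,058,537 BTU = 490.6 therm → 490.6 × €1.82 = €892.87
Heat pump: 36,303,318 BTU / 3412 = 10,640 kWh heat; / 3.14 = 3,389 kWh in → × €0.222 = €752.25
Difference = |€892.87 − €752.25| = €140.62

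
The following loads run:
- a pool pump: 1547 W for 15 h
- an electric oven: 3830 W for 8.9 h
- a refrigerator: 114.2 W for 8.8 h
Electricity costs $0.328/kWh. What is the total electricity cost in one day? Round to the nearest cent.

$19.12

pool pump: 1547 W × 15 h = 23,205 Wh = 23.2 kWh
electric oven: 3830 W × 8.9 h = 34,087 Wh = 34.09 kWh
refrigerator: 114.2 W × 8.8 h = 1,005 Wh = 1.005 kWh
Total energy = 23.2 + 34.09 + 1.005 = 58.3 kWh
Cost = 58.3 kWh × $0.328 = $19.12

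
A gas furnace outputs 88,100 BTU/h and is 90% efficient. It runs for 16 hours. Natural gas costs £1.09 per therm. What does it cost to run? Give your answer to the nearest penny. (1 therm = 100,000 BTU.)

Heat delivered = 88,100 BTU/h × 16 h = 1,409,600 BTU
Gas input = 1,409,600 / 0.90 = 1,566,222 BTU
= 1,566,222 / 100,000 = 15.66 therm
Cost = 15.66 × £1.09/therm = £17.07

£17.07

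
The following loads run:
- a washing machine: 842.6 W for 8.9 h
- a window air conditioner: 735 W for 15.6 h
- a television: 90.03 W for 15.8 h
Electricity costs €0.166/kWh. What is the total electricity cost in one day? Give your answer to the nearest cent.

washing machine: 842.6 W × 8.9 h = 7,499 Wh = 7.499 kWh
window air conditioner: 735 W × 15.6 h = 11,466 Wh = 11.47 kWh
television: 90.03 W × 15.8 h = 1,422 Wh = 1.422 kWh
Total energy = 7.499 + 11.47 + 1.422 = 20.39 kWh
Cost = 20.39 kWh × €0.166 = €3.38

€3.38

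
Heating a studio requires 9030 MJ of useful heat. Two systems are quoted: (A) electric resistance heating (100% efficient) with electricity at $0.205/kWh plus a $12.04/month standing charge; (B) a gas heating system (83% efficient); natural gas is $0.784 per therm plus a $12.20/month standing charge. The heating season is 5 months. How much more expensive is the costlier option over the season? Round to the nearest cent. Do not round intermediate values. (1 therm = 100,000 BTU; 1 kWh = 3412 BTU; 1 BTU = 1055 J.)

Heat load = 9030 MJ = 9,030,000,000 J / 1055 = 8,559,242 BTU
Gas: input = 8,559,242 / 0.83 = 10,312,339 BTU = 103.1 therm → 103.1 × $0.784 = $80.85; + 5 × $12.20 standing = $141.85
Electric: 8,559,242 BTU / 3412 = 2,509 kWh → × $0.205 = $514.26; + 5 × $12.04 standing = $574.46
Difference = |$141.85 − $574.46| = $432.61

$432.61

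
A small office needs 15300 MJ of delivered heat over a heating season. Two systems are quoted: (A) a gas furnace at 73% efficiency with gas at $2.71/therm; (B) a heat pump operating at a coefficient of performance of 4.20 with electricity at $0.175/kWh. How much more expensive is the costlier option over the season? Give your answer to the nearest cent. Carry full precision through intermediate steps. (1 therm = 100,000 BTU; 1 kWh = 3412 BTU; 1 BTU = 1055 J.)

$361.28

Heat load = 15300 MJ = 15,300,000,000 J / 1055 = 14,502,370 BTU
Gas: input = 14,502,370 / 0.73 = 19,866,260 BTU = 198.7 therm → 198.7 × $2.71 = $538.38
Heat pump: 14,502,370 BTU / 3412 = 4,250 kWh heat; / 4.20 = 1,012 kWh in → × $0.175 = $177.10
Difference = |$538.38 − $177.10| = $361.28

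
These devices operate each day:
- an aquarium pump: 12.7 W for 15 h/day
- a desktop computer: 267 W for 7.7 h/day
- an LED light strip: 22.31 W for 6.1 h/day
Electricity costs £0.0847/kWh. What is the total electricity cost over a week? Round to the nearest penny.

aquarium pump: 12.7 W × 15 h × 7 d = 1,334 Wh = 1.333 kWh
desktop computer: 267 W × 7.7 h × 7 d = 14,391 Wh = 14.39 kWh
LED light strip: 22.31 W × 6.1 h × 7 d = 953 Wh = 0.9526 kWh
Total energy = 1.333 + 14.39 + 0.9526 = 16.68 kWh
Cost = 16.68 kWh × £0.0847 = £1.41

£1.41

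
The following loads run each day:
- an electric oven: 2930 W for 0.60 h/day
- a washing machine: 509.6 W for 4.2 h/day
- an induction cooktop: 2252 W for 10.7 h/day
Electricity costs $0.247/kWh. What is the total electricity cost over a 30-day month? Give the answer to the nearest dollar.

electric oven: 2930 W × 0.60 h × 30 d = 52,740 Wh = 52.74 kWh
washing machine: 509.6 W × 4.2 h × 30 d = 64,210 Wh = 64.21 kWh
induction cooktop: 2252 W × 10.7 h × 30 d = 722,892 Wh = 722.9 kWh
Total energy = 52.74 + 64.21 + 722.9 = 839.8 kWh
Cost = 839.8 kWh × $0.247 = $207.44 ≈ $207

$207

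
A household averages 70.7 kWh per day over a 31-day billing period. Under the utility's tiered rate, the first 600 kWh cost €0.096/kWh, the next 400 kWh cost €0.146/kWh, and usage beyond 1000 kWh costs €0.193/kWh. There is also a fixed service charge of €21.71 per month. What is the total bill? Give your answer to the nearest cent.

Usage = 70.7 kWh/day × 31 days = 2191.7 kWh
First 600 kWh × €0.096 = €57.60
Next 400 kWh × €0.146 = €58.40
Remaining 1191.7 kWh × €0.193 = €230.00
Energy charge = €346.00; + service €21.71 = €367.71

€367.71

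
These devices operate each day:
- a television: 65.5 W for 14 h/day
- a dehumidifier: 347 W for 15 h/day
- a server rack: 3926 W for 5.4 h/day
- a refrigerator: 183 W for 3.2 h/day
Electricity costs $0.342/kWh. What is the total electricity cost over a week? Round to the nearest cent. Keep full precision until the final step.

television: 65.5 W × 14 h × 7 d = 6,419 Wh = 6.419 kWh
dehumidifier: 347 W × 15 h × 7 d = 36,435 Wh = 36.44 kWh
server rack: 3926 W × 5.4 h × 7 d = 148,403 Wh = 148.4 kWh
refrigerator: 183 W × 3.2 h × 7 d = 4,099 Wh = 4.099 kWh
Total energy = 6.419 + 36.44 + 148.4 + 4.099 = 195.4 kWh
Cost = 195.4 kWh × $0.342 = $66.81

$66.81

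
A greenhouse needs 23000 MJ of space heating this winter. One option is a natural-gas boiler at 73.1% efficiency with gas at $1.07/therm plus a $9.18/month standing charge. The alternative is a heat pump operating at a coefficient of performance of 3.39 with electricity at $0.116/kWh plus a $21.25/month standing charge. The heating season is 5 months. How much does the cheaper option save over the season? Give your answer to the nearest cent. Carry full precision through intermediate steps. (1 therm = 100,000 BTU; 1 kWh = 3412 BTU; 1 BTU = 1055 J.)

Heat load = 23000 MJ = 23,000,000,000 J / 1055 = 21,800,948 BTU
Gas: input = 21,800,948 / 0.731 = 29,823,458 BTU = 298.2 therm → 298.2 × $1.07 = $319.11; + 5 × $9.18 standing = $365.01
Heat pump: 21,800,948 BTU / 3412 = 6,389 kWh heat; / 3.39 = 1,885 kWh in → × $0.116 = $218.64; + 5 × $21.25 standing = $324.89
Difference = |$365.01 − $324.89| = $40.12

$40.12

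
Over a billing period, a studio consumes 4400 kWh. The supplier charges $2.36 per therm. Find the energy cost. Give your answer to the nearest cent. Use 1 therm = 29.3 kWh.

$354.40

4400 kWh × (0.03413 therm/kWh) = 150.2 therm
Cost = 150.2 therm × $2.36/therm = $354.40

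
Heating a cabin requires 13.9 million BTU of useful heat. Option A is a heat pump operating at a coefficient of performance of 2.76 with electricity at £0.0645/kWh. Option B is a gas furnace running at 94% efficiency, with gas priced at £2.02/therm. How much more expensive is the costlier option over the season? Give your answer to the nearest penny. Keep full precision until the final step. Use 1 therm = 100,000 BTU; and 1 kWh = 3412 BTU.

£203.50

Heat load = 13.9 × 10⁶ BTU = 13,900,000 BTU
Gas: input = 13,900,000 / 0.94 = 14,787,234 BTU = 147.9 therm → 147.9 × £2.02 = £298.70
Heat pump: 13,900,000 BTU / 3412 = 4,074 kWh heat; / 2.76 = 1,476 kWh in → × £0.0645 = £95.20
Difference = |£298.70 − £95.20| = £203.50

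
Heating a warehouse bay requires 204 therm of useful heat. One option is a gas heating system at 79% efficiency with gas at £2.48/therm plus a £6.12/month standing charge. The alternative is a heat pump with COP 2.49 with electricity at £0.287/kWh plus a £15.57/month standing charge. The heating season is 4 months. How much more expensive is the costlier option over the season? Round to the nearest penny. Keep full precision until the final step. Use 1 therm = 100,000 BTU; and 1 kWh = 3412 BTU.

Heat load = 204 therm × 100,000 = 20,400,000 BTU
Gas: input = 20,400,000 / 0.79 = 25,822,785 BTU = 258.2 therm → 258.2 × £2.48 = £640.41; + 4 × £6.12 standing = £664.89
Heat pump: 20,400,000 BTU / 3412 = 5,979 kWh heat; / 2.49 = 2,401 kWh in → × £0.287 = £689.13; + 4 × £15.57 standing = £751.41
Difference = |£664.89 − £751.41| = £86.53

£86.53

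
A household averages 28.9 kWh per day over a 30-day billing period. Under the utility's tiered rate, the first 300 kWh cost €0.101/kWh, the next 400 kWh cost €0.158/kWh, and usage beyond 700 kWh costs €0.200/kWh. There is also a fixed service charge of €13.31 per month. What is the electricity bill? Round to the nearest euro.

€140

Usage = 28.9 kWh/day × 30 days = 867 kWh
First 300 kWh × €0.101 = €30.30
Next 400 kWh × €0.158 = €63.20
Remaining 167 kWh × €0.200 = €33.40
Energy charge = €126.90; + service €13.31 = €140.21 ≈ €140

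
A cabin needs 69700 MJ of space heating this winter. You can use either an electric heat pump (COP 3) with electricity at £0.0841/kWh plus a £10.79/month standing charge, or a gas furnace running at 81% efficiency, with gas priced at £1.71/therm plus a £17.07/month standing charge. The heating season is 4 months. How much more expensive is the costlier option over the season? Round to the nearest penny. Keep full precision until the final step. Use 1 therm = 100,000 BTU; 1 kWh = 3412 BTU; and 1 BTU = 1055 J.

Heat load = 69700 MJ = 69,700,000,000 J / 1055 = 66,066,351 BTU
Gas: input = 66,066,351 / 0.81 = 81,563,396 BTU = 815.6 therm → 815.6 × £1.71 = £1,394.73; + 4 × £17.07 standing = £1,463.01
Heat pump: 66,066,351 BTU / 3412 = 19,360 kWh heat; / 3 = 6,454 kWh in → × £0.0841 = £542.81; + 4 × £10.79 standing = £585.97
Difference = |£1,463.01 − £585.97| = £877.05

£877.05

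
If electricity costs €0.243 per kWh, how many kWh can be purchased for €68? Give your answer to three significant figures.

€68 / €0.243 per kWh = 279.8 kWh

280 kWh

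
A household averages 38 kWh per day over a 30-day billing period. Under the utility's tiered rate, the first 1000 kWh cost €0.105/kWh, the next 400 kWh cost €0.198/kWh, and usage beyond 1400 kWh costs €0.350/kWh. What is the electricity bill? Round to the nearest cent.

Usage = 38 kWh/day × 30 days = 1140 kWh
First 1000 kWh × €0.105 = €105.00
Next 140 kWh × €0.198 = €27.72
Remaining tier: 0 kWh (not reached)
Total = €132.72

€132.72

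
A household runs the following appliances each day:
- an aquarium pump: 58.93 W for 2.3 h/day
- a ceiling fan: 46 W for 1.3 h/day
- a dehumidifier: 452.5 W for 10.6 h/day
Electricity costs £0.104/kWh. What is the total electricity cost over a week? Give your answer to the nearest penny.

£3.63

aquarium pump: 58.93 W × 2.3 h × 7 d = 949 Wh = 0.9488 kWh
ceiling fan: 46 W × 1.3 h × 7 d = 419 Wh = 0.4186 kWh
dehumidifier: 452.5 W × 10.6 h × 7 d = 33,576 Wh = 33.58 kWh
Total energy = 0.9488 + 0.4186 + 33.58 = 34.94 kWh
Cost = 34.94 kWh × £0.104 = £3.63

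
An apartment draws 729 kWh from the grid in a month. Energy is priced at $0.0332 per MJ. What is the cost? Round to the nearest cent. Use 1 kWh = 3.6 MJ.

$87.13

729 kWh × (3.6 MJ/kWh) = 2,624 MJ
Cost = 2,624 MJ × $0.0332/MJ = $87.13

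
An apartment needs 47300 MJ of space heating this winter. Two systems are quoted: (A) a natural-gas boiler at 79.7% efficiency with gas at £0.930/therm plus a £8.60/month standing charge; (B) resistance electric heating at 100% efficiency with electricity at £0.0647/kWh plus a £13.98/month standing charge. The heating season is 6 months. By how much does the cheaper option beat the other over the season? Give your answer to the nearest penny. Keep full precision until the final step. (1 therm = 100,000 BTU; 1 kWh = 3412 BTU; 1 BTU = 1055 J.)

Heat load = 47300 MJ = 47,300,000,000 J / 1055 = 44,834,123 BTU
Gas: input = 44,834,123 / 0.797 = 56,253,605 BTU = 562.5 therm → 562.5 × £0.930 = £523.16; + 6 × £8.60 standing = £574.76
Electric: 44,834,123 BTU / 3412 = 13,140 kWh → × £0.0647 = £850.17; + 6 × £13.98 standing = £934.05
Difference = |£574.76 − £934.05| = £359.29

£359.29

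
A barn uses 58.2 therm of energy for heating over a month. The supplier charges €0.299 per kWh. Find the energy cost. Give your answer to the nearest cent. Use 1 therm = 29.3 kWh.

58.2 therm × (29.3 kWh/therm) = 1,705 kWh
Cost = 1,705 kWh × €0.299/kWh = €509.87

€509.87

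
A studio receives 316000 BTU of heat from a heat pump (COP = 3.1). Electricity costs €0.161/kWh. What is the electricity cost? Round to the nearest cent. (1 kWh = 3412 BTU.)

Heat delivered = 316,000 BTU / 3412 = 92.61 kWh
Electrical input = 92.61 kWh / 3.1 = 29.88 kWh
Cost = 29.88 × €0.161/kWh = €4.81

€4.81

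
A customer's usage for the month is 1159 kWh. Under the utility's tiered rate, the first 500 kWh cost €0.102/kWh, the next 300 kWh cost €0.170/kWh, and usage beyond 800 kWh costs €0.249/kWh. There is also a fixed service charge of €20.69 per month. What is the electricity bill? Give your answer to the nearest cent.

€212.08

First 500 kWh × €0.102 = €51.00
Next 300 kWh × €0.170 = €51.00
Remaining 359 kWh × €0.249 = €89.39
Energy charge = €191.39; + service €20.69 = €212.08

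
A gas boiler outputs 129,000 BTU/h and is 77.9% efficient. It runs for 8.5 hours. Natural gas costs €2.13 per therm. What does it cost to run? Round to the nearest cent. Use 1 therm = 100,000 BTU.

Heat delivered = 129,000 BTU/h × 8.5 h = 1,096,500 BTU
Gas input = 1,096,500 / 0.779 = 1,407,574 BTU
= 1,407,574 / 100,000 = 14.08 therm
Cost = 14.08 × €2.13/therm = €29.98

€29.98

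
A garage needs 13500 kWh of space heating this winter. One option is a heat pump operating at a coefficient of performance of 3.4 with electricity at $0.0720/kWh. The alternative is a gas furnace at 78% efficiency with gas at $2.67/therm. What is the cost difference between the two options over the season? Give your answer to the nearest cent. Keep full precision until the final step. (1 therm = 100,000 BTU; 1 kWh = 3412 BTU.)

Heat load = 13500 kWh × 3412 = 46,062,000 BTU
Gas: input = 46,062,000 / 0.78 = 59,053,846 BTU = 590.5 therm → 590.5 × $2.67 = $1,576.74
Heat pump: 46,062,000 BTU / 3412 = 13,500 kWh heat; / 3.4 = 3,971 kWh in → × $0.0720 = $285.88
Difference = |$1,576.74 − $285.88| = $1,290.86

$1290.86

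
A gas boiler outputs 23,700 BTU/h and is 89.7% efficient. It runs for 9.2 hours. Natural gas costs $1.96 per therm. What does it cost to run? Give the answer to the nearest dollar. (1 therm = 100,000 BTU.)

$5

Heat delivered = 23,700 BTU/h × 9.2 h = 218,040 BTU
Gas input = 218,040 / 0.897 = 243,077 BTU
= 243,077 / 100,000 = 2.431 therm
Cost = 2.431 × $1.96/therm = $4.76 ≈ $5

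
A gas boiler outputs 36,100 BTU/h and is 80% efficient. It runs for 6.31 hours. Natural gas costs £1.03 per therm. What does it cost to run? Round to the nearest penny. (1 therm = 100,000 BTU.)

Heat delivered = 36,100 BTU/h × 6.31 h = 227,791 BTU
Gas input = 227,791 / 0.80 = 284,739 BTU
= 284,739 / 100,000 = 2.847 therm
Cost = 2.847 × £1.03/therm = £2.93

£2.93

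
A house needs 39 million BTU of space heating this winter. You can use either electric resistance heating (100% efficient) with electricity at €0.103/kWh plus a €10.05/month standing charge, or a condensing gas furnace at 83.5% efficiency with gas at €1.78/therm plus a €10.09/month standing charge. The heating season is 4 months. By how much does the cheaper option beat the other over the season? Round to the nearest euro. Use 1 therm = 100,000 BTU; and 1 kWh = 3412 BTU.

€346

Heat load = 39 × 10⁶ BTU = 39,000,000 BTU
Gas: input = 39,000,000 / 0.835 = 46,706,587 BTU = 467.1 therm → 467.1 × €1.78 = €831.38; + 4 × €10.09 standing = €871.74
Electric: 39,000,000 BTU / 3412 = 11,430 kWh → × €0.103 = €1,177.32; + 4 × €10.05 standing = €1,217.52
Difference = |€871.74 − €1,217.52| = €345.78 ≈ €346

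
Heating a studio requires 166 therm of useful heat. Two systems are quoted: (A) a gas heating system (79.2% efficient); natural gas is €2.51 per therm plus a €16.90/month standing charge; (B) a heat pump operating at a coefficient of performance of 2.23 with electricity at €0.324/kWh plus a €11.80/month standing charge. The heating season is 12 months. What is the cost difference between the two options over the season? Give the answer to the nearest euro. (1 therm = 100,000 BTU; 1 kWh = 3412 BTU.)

Heat load = 166 therm × 100,000 = 16,600,000 BTU
Gas: input = 16,600,000 / 0.792 = 20,959,596 BTU = 209.6 therm → 209.6 × €2.51 = €526.09; + 12 × €16.90 standing = €728.89
Heat pump: 16,600,000 BTU / 3412 = 4,865 kWh heat; / 2.23 = 2,182 kWh in → × €0.324 = €706.87; + 12 × €11.80 standing = €848.47
Difference = |€728.89 − €848.47| = €119.58 ≈ €120

€120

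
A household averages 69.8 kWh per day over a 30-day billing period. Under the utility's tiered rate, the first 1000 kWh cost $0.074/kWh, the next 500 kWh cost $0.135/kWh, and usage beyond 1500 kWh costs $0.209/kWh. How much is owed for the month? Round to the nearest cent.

$265.65

Usage = 69.8 kWh/day × 30 days = 2094 kWh
First 1000 kWh × $0.074 = $74.00
Next 500 kWh × $0.135 = $67.50
Remaining 594 kWh × $0.209 = $124.15
Total = $265.65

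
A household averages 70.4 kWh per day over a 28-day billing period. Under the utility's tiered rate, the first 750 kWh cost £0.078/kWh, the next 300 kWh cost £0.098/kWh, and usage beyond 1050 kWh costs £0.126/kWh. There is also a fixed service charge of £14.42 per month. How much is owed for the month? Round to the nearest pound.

Usage = 70.4 kWh/day × 28 days = 1971.2 kWh
First 750 kWh × £0.078 = £58.50
Next 300 kWh × £0.098 = £29.40
Remaining 921.2 kWh × £0.126 = £116.07
Energy charge = £203.97; + service £14.42 = £218.39 ≈ £218

£218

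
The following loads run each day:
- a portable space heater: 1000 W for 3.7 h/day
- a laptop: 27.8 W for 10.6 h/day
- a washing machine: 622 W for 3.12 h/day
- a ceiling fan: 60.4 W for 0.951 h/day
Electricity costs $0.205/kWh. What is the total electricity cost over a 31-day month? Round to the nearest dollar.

$38

portable space heater: 1000 W × 3.7 h × 31 d = 114,700 Wh = 114.7 kWh
laptop: 27.8 W × 10.6 h × 31 d = 9,135 Wh = 9.135 kWh
washing machine: 622 W × 3.12 h × 31 d = 60,160 Wh = 60.16 kWh
ceiling fan: 60.4 W × 0.951 h × 31 d = 1,781 Wh = 1.781 kWh
Total energy = 114.7 + 9.135 + 60.16 + 1.781 = 185.8 kWh
Cost = 185.8 kWh × $0.205 = $38.08 ≈ $38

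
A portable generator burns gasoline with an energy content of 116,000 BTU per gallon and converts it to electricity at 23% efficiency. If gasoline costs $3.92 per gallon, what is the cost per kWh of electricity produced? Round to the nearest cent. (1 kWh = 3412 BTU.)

Electrical output per gallon = 116,000 BTU × 0.23 / 3412 BTU/kWh = 7.819 kWh
Cost per kWh = $3.92 / 7.819 kWh = $0.501

$0.50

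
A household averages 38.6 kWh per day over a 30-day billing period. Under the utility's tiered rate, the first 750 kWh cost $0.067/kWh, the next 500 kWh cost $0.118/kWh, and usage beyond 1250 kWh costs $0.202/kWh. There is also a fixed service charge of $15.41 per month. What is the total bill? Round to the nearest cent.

$113.80

Usage = 38.6 kWh/day × 30 days = 1158 kWh
First 750 kWh × $0.067 = $50.25
Next 408 kWh × $0.118 = $48.14
Remaining tier: 0 kWh (not reached)
Energy charge = $98.39; + service $15.41 = $113.80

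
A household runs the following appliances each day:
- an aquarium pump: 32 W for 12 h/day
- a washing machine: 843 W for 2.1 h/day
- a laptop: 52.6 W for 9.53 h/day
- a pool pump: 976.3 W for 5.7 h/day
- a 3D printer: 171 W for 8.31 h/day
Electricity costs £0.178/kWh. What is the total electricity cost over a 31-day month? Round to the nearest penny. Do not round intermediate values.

aquarium pump: 32 W × 12 h × 31 d = 11,904 Wh = 11.9 kWh
washing machine: 843 W × 2.1 h × 31 d = 54,879 Wh = 54.88 kWh
laptop: 52.6 W × 9.53 h × 31 d = 15,540 Wh = 15.54 kWh
pool pump: 976.3 W × 5.7 h × 31 d = 172,512 Wh = 172.5 kWh
3D printer: 171 W × 8.31 h × 31 d = 44,051 Wh = 44.05 kWh
Total energy = 11.9 + 54.88 + 15.54 + 172.5 + 44.05 = 298.9 kWh
Cost = 298.9 kWh × £0.178 = £53.20

£53.20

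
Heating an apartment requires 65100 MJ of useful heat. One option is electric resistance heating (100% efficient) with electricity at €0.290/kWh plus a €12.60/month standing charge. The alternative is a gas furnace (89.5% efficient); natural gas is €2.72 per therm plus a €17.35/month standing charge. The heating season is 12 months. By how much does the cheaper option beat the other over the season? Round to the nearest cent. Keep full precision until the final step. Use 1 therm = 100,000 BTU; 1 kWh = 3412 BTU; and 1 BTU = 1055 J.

Heat load = 65100 MJ = 65,100,000,000 J / 1055 = 61,706,161 BTU
Gas: input = 61,706,161 / 0.895 = 68,945,431 BTU = 689.5 therm → 689.5 × €2.72 = €1,875.32; + 12 × €17.35 standing = €2,083.52
Electric: 61,706,161 BTU / 3412 = 18,090 kWh → × €0.290 = €5,244.66; + 12 × €12.60 standing = €5,395.86
Difference = |€2,083.52 − €5,395.86| = €3,312.35

€3312.35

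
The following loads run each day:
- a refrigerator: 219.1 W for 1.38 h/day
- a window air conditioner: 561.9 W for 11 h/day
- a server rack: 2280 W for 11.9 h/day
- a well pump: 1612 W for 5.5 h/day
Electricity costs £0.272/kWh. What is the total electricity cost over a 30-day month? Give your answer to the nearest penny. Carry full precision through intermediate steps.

£346.65

refrigerator: 219.1 W × 1.38 h × 30 d = 9,071 Wh = 9.071 kWh
window air conditioner: 561.9 W × 11 h × 30 d = 185,427 Wh = 185.4 kWh
server rack: 2280 W × 11.9 h × 30 d = 813,960 Wh = 814 kWh
well pump: 1612 W × 5.5 h × 30 d = 265,980 Wh = 266 kWh
Total energy = 9.071 + 185.4 + 814 + 266 = 1,274 kWh
Cost = 1,274 kWh × £0.272 = £346.65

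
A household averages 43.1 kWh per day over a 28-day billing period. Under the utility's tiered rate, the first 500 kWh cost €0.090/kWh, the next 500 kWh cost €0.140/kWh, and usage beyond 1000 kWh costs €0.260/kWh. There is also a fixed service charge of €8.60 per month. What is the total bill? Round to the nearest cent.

Usage = 43.1 kWh/day × 28 days = 1206.8 kWh
First 500 kWh × €0.090 = €45.00
Next 500 kWh × €0.140 = €70.00
Remaining 206.8 kWh × €0.260 = €53.77
Energy charge = €168.77; + service €8.60 = €177.37

€177.37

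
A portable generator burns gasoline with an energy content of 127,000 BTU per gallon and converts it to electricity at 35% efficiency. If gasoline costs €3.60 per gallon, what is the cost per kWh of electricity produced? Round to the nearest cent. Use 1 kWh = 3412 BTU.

€0.28

Electrical output per gallon = 127,000 BTU × 0.35 / 3412 BTU/kWh = 13.03 kWh
Cost per kWh = €3.60 / 13.03 kWh = €0.276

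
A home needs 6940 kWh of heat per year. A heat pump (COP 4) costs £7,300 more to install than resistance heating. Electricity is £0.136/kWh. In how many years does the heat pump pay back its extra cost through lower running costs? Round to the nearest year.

Resistance: 6940 kWh × £0.136 = £943.84/yr
Heat pump: 6940 / 4 = 1735 kWh in → × £0.136 = £235.96/yr
Annual savings = £707.88
Payback = £7,300 / £707.88 = 10.3 years

10 years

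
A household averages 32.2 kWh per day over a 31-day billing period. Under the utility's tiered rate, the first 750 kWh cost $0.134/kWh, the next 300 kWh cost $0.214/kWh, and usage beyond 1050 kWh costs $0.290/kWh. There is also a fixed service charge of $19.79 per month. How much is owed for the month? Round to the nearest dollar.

$173

Usage = 32.2 kWh/day × 31 days = 998.2 kWh
First 750 kWh × $0.134 = $100.50
Next 248.2 kWh × $0.214 = $53.11
Remaining tier: 0 kWh (not reached)
Energy charge = $153.61; + service $19.79 = $173.40 ≈ $173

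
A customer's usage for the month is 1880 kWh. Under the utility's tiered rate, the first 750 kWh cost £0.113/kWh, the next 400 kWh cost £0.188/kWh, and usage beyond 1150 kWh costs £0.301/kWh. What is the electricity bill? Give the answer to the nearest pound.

£380

First 750 kWh × £0.113 = £84.75
Next 400 kWh × £0.188 = £75.20
Remaining 730 kWh × £0.301 = £219.73
Total = £379.68 ≈ £380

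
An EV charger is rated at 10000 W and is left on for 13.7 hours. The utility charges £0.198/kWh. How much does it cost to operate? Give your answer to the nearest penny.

£27.13

Energy = 10000 W × 13.7 h = 137,000 Wh = 137 kWh
Cost = 137 kWh × £0.198/kWh = £27.13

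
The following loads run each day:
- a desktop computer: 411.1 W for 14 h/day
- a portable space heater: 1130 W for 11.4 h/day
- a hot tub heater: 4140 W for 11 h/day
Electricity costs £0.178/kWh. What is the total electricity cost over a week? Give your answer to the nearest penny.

desktop computer: 411.1 W × 14 h × 7 d = 40,288 Wh = 40.29 kWh
portable space heater: 1130 W × 11.4 h × 7 d = 90,174 Wh = 90.17 kWh
hot tub heater: 4140 W × 11 h × 7 d = 318,780 Wh = 318.8 kWh
Total energy = 40.29 + 90.17 + 318.8 = 449.2 kWh
Cost = 449.2 kWh × £0.178 = £79.97

£79.97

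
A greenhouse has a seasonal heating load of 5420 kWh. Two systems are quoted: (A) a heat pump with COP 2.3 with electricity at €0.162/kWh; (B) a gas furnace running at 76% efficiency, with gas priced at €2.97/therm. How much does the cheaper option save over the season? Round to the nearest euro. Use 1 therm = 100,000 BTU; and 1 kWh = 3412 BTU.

Heat load = 5420 kWh × 3412 = 18,493,040 BTU
Gas: input = 18,493,040 / 0.76 = 24,332,947 BTU = 243.3 therm → 243.3 × €2.97 = €722.69
Heat pump: 18,493,040 BTU / 3412 = 5,420 kWh heat; / 2.3 = 2,357 kWh in → × €0.162 = €381.76
Difference = |€722.69 − €381.76| = €340.93 ≈ €341

€341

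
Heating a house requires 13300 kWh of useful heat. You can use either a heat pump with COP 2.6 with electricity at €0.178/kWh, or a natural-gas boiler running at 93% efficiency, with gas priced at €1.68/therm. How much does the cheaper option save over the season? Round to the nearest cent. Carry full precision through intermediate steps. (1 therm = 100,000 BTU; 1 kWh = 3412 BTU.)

Heat load = 13300 kWh × 3412 = 45,379,600 BTU
Gas: input = 45,379,600 / 0.93 = 48,795,269 BTU = 488 therm → 488 × €1.68 = €819.76
Heat pump: 45,379,600 BTU / 3412 = 13,300 kWh heat; / 2.6 = 5,115 kWh in → × €0.178 = €910.54
Difference = |€819.76 − €910.54| = €90.78

€90.78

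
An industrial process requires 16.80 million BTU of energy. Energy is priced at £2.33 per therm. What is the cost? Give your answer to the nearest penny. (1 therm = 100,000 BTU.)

16.80 million BTU × (10 therm/million BTU) = 168 therm
Cost = 168 therm × £2.33/therm = £391.44

£391.44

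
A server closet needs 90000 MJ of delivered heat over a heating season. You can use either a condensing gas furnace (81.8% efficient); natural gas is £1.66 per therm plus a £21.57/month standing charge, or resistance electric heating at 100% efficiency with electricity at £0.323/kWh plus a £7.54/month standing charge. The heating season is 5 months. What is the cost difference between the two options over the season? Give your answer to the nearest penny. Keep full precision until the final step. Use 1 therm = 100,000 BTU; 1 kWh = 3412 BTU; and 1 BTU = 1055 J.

£6274.42

Heat load = 90000 MJ = 90,000,000,000 J / 1055 = 85,308,057 BTU
Gas: input = 85,308,057 / 0.818 = 104,288,578 BTU = 1,043 therm → 1,043 × £1.66 = £1,731.19; + 5 × £21.57 standing = £1,839.04
Electric: 85,308,057 BTU / 3412 = 25,000 kWh → × £0.323 = £8,075.76; + 5 × £7.54 standing = £8,113.46
Difference = |£1,839.04 − £8,113.46| = £6,274.42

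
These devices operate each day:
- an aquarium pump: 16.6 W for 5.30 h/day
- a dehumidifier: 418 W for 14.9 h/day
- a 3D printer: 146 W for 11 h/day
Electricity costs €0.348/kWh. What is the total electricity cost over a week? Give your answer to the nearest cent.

€19.30

aquarium pump: 16.6 W × 5.30 h × 7 d = 616 Wh = 0.6159 kWh
dehumidifier: 418 W × 14.9 h × 7 d = 43,597 Wh = 43.6 kWh
3D printer: 146 W × 11 h × 7 d = 11,242 Wh = 11.24 kWh
Total energy = 0.6159 + 43.6 + 11.24 = 55.46 kWh
Cost = 55.46 kWh × €0.348 = €19.30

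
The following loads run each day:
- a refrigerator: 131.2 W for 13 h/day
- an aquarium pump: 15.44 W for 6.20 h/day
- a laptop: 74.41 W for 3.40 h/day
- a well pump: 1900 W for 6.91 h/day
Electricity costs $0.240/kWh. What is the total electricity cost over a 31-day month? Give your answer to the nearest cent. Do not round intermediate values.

$112.96

refrigerator: 131.2 W × 13 h × 31 d = 52,874 Wh = 52.87 kWh
aquarium pump: 15.44 W × 6.20 h × 31 d = 2,968 Wh = 2.968 kWh
laptop: 74.41 W × 3.40 h × 31 d = 7,843 Wh = 7.843 kWh
well pump: 1900 W × 6.91 h × 31 d = 406,999 Wh = 407 kWh
Total energy = 52.87 + 2.968 + 7.843 + 407 = 470.7 kWh
Cost = 470.7 kWh × $0.240 = $112.96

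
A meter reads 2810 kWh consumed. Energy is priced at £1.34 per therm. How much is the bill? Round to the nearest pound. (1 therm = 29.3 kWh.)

£129

2810 kWh × (0.03413 therm/kWh) = 95.9 therm
Cost = 95.9 therm × £1.34/therm = £128.51 ≈ £129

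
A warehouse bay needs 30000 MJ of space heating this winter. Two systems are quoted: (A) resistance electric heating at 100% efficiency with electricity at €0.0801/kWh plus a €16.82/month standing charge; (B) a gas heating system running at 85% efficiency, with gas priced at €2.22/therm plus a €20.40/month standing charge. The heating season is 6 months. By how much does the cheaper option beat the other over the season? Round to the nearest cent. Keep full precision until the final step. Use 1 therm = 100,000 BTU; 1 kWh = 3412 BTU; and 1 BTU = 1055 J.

Heat load = 30000 MJ = 30,000,000,000 J / 1055 = 28,436,019 BTU
Gas: input = 28,436,019 / 0.85 = 33,454,140 BTU = 334.5 therm → 334.5 × €2.22 = €742.68; + 6 × €20.40 standing = €865.08
Electric: 28,436,019 BTU / 3412 = 8,334 kWh → × €0.0801 = €667.56; + 6 × €16.82 standing = €768.48
Difference = |€865.08 − €768.48| = €96.60

€96.60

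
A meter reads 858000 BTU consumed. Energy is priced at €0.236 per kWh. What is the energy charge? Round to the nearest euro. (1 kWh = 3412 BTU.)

€59

858000 BTU × (0.00029308 kWh/BTU) = 251.5 kWh
Cost = 251.5 kWh × €0.236/kWh = €59.35 ≈ €59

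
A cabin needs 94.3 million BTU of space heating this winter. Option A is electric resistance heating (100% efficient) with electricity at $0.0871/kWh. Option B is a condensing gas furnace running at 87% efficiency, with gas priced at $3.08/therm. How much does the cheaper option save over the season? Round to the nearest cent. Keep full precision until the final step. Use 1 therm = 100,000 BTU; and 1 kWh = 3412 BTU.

Heat load = 94.3 × 10⁶ BTU = 94,300,000 BTU
Gas: input = 94,300,000 / 0.87 = 108,390,805 BTU = 1,084 therm → 1,084 × $3.08 = $3,338.44
Electric: 94,300,000 BTU / 3412 = 27,640 kWh → × $0.0871 = $2,407.25
Difference = |$3,338.44 − $2,407.25| = $931.19

$931.19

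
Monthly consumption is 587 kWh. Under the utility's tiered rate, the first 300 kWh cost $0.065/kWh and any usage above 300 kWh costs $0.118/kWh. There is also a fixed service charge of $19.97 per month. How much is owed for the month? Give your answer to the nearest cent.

$73.34

First 300 kWh × $0.065 = $19.50
Remaining 287 kWh × $0.118 = $33.87
Energy charge = $53.37; + service $19.97 = $73.34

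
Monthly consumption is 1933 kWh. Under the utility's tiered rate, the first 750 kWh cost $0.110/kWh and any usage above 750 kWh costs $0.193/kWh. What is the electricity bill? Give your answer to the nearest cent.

$310.82

First 750 kWh × $0.110 = $82.50
Remaining 1183 kWh × $0.193 = $228.32
Total = $310.82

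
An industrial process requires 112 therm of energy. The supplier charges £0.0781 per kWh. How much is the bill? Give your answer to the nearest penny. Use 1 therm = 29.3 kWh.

112 therm × (29.3 kWh/therm) = 3,282 kWh
Cost = 3,282 kWh × £0.0781/kWh = £256.29

£256.29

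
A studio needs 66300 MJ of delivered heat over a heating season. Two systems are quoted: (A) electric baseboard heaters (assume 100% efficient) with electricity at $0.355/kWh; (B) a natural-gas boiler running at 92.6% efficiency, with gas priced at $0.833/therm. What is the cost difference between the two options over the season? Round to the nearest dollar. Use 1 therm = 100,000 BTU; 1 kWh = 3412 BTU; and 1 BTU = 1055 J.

Heat load = 66300 MJ = 66,300,000,000 J / 1055 = 62,843,602 BTU
Gas: input = 62,843,602 / 0.926 = 67,865,661 BTU = 678.7 therm → 678.7 × $0.833 = $565.32
Electric: 62,843,602 BTU / 3412 = 18,420 kWh → × $0.355 = $6,538.53
Difference = |$565.32 − $6,538.53| = $5,973.21 ≈ $5973

$5973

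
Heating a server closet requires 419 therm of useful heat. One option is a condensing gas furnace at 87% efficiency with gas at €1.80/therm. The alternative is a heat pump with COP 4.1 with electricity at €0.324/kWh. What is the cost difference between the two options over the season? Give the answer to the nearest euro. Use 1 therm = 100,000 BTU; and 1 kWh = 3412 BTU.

€104

Heat load = 419 therm × 100,000 = 41,900,000 BTU
Gas: input = 41,900,000 / 0.87 = 48,160,920 BTU = 481.6 therm → 481.6 × €1.80 = €866.90
Heat pump: 41,900,000 BTU / 3412 = 12,280 kWh heat; / 4.1 = 2,995 kWh in → × €0.324 = €970.43
Difference = |€866.90 − €970.43| = €103.54 ≈ €104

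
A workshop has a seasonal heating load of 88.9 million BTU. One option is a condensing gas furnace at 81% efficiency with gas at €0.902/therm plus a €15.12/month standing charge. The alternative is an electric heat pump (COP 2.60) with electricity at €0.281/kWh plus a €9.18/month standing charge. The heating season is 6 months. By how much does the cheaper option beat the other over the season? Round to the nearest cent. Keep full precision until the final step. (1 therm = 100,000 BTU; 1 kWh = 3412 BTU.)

€1790.34

Heat load = 88.9 × 10⁶ BTU = 88,900,000 BTU
Gas: input = 88,900,000 / 0.81 = 109,753,086 BTU = 1,098 therm → 1,098 × €0.902 = €989.97; + 6 × €15.12 standing = €1,080.69
Heat pump: 88,900,000 BTU / 3412 = 26,060 kWh heat; / 2.60 = 10,020 kWh in → × €0.281 = €2,815.96; + 6 × €9.18 standing = €2,871.04
Difference = |€1,080.69 − €2,871.04| = €1,790.34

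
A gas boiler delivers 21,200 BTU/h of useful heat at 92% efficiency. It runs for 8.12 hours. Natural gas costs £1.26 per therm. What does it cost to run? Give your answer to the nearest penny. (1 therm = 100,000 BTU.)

£2.36

Heat delivered = 21,200 BTU/h × 8.12 h = 172,144 BTU
Gas input = 172,144 / 0.92 = 187,113 BTU
= 187,113 / 100,000 = 1.871 therm
Cost = 1.871 × £1.26/therm = £2.36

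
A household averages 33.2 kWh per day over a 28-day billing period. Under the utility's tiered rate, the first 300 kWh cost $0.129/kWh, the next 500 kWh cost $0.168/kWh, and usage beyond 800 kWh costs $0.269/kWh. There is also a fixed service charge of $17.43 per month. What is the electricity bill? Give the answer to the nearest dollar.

Usage = 33.2 kWh/day × 28 days = 929.6 kWh
First 300 kWh × $0.129 = $38.70
Next 500 kWh × $0.168 = $84.00
Remaining 129.6 kWh × $0.269 = $34.86
Energy charge = $157.56; + service $17.43 = $174.99 ≈ $175

$175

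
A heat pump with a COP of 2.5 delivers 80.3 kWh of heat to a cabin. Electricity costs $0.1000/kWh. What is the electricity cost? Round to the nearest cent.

$3.21

Electrical input = 80.3 kWh / 2.5 = 32.12 kWh
Cost = 32.12 × $0.1000/kWh = $3.21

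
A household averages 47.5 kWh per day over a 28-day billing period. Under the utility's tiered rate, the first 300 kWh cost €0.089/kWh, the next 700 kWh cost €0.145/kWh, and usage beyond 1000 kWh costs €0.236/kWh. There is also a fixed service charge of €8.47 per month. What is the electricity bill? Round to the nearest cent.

Usage = 47.5 kWh/day × 28 days = 1330 kWh
First 300 kWh × €0.089 = €26.70
Next 700 kWh × €0.145 = €101.50
Remaining 330 kWh × €0.236 = €77.88
Energy charge = €206.08; + service €8.47 = €214.55

€214.55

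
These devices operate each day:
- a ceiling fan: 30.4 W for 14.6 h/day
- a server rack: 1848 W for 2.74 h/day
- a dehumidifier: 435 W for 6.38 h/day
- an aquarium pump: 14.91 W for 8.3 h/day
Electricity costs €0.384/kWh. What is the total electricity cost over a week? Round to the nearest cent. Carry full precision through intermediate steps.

ceiling fan: 30.4 W × 14.6 h × 7 d = 3,107 Wh = 3.107 kWh
server rack: 1848 W × 2.74 h × 7 d = 35,445 Wh = 35.44 kWh
dehumidifier: 435 W × 6.38 h × 7 d = 19,427 Wh = 19.43 kWh
aquarium pump: 14.91 W × 8.3 h × 7 d = 866 Wh = 0.8663 kWh
Total energy = 3.107 + 35.44 + 19.43 + 0.8663 = 58.84 kWh
Cost = 58.84 kWh × €0.384 = €22.60

€22.60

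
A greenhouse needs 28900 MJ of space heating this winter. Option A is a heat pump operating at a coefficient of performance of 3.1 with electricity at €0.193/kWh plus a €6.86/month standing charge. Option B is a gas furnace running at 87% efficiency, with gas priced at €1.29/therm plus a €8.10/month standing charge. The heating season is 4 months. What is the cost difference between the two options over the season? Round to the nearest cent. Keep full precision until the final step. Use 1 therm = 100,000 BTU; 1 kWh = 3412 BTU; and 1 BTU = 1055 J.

€88.70

Heat load = 28900 MJ = 28,900,000,000 J / 1055 = 27,393,365 BTU
Gas: input = 27,393,365 / 0.870 = 31,486,626 BTU = 314.9 therm → 314.9 × €1.29 = €406.18; + 4 × €8.10 standing = €438.58
Heat pump: 27,393,365 BTU / 3412 = 8,029 kWh heat; / 3.1 = 2,590 kWh in → × €0.193 = €499.84; + 4 × €6.86 standing = €527.28
Difference = |€438.58 − €527.28| = €88.70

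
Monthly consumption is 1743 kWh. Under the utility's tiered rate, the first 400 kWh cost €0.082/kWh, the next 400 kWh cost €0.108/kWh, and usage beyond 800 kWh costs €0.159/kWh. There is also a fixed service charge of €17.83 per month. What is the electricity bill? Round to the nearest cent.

€243.77

First 400 kWh × €0.082 = €32.80
Next 400 kWh × €0.108 = €43.20
Remaining 943 kWh × €0.159 = €149.94
Energy charge = €225.94; + service €17.83 = €243.77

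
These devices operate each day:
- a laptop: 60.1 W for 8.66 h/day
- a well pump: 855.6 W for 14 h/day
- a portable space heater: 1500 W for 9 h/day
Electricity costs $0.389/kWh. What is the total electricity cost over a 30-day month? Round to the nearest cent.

laptop: 60.1 W × 8.66 h × 30 d = 15,614 Wh = 15.61 kWh
well pump: 855.6 W × 14 h × 30 d = 359,352 Wh = 359.4 kWh
portable space heater: 1500 W × 9 h × 30 d = 405,000 Wh = 405 kWh
Total energy = 15.61 + 359.4 + 405 = 780 kWh
Cost = 780 kWh × $0.389 = $303.41

$303.41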